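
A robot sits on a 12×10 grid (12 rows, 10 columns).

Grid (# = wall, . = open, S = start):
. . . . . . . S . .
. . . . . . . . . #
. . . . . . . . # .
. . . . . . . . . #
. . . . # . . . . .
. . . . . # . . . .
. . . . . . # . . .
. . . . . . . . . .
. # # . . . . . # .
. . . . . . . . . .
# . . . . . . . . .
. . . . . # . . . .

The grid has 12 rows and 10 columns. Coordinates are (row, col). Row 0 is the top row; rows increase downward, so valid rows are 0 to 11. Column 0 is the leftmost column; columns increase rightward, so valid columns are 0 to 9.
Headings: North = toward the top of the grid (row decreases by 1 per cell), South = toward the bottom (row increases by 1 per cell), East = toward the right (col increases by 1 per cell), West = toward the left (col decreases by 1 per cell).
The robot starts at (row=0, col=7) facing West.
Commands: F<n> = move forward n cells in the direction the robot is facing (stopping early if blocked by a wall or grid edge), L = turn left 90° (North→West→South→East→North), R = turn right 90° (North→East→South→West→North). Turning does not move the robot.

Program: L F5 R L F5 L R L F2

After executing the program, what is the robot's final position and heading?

Answer: Final position: (row=10, col=9), facing East

Derivation:
Start: (row=0, col=7), facing West
  L: turn left, now facing South
  F5: move forward 5, now at (row=5, col=7)
  R: turn right, now facing West
  L: turn left, now facing South
  F5: move forward 5, now at (row=10, col=7)
  L: turn left, now facing East
  R: turn right, now facing South
  L: turn left, now facing East
  F2: move forward 2, now at (row=10, col=9)
Final: (row=10, col=9), facing East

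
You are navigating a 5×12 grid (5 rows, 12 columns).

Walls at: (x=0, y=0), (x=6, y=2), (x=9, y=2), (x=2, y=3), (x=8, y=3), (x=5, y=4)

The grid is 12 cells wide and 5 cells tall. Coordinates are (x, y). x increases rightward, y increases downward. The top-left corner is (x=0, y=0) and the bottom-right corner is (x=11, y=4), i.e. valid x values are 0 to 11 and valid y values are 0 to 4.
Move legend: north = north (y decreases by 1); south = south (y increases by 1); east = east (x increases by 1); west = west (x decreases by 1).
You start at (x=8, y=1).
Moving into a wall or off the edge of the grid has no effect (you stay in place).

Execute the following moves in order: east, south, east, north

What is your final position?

Start: (x=8, y=1)
  east (east): (x=8, y=1) -> (x=9, y=1)
  south (south): blocked, stay at (x=9, y=1)
  east (east): (x=9, y=1) -> (x=10, y=1)
  north (north): (x=10, y=1) -> (x=10, y=0)
Final: (x=10, y=0)

Answer: Final position: (x=10, y=0)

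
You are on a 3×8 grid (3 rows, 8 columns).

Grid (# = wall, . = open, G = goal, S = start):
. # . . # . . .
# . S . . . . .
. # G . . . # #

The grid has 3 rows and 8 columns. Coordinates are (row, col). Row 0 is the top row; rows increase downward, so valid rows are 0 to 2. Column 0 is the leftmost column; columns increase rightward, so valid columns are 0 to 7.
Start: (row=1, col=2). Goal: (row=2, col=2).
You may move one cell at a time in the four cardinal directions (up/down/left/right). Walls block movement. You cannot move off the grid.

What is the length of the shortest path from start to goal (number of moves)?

Answer: Shortest path length: 1

Derivation:
BFS from (row=1, col=2) until reaching (row=2, col=2):
  Distance 0: (row=1, col=2)
  Distance 1: (row=0, col=2), (row=1, col=1), (row=1, col=3), (row=2, col=2)  <- goal reached here
One shortest path (1 moves): (row=1, col=2) -> (row=2, col=2)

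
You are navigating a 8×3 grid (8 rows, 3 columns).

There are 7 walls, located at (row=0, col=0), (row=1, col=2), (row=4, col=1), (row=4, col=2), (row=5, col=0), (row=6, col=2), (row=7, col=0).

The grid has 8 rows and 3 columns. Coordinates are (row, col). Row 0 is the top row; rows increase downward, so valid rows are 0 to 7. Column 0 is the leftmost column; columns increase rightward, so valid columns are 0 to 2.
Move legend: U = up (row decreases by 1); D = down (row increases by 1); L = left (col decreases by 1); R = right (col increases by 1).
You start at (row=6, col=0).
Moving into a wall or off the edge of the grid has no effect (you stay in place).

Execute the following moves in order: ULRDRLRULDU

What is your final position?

Answer: Final position: (row=6, col=1)

Derivation:
Start: (row=6, col=0)
  U (up): blocked, stay at (row=6, col=0)
  L (left): blocked, stay at (row=6, col=0)
  R (right): (row=6, col=0) -> (row=6, col=1)
  D (down): (row=6, col=1) -> (row=7, col=1)
  R (right): (row=7, col=1) -> (row=7, col=2)
  L (left): (row=7, col=2) -> (row=7, col=1)
  R (right): (row=7, col=1) -> (row=7, col=2)
  U (up): blocked, stay at (row=7, col=2)
  L (left): (row=7, col=2) -> (row=7, col=1)
  D (down): blocked, stay at (row=7, col=1)
  U (up): (row=7, col=1) -> (row=6, col=1)
Final: (row=6, col=1)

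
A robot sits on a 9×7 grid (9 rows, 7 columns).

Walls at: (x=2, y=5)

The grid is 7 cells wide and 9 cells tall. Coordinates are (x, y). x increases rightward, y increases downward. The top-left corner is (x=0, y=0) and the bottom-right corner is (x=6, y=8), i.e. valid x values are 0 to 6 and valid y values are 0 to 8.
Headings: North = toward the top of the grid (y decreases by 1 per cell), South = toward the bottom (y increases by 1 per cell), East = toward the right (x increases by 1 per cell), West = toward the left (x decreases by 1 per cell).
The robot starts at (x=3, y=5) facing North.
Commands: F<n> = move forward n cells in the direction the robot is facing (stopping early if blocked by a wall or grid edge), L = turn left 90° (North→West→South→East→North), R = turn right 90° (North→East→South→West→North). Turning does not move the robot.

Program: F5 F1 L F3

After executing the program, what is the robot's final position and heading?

Start: (x=3, y=5), facing North
  F5: move forward 5, now at (x=3, y=0)
  F1: move forward 0/1 (blocked), now at (x=3, y=0)
  L: turn left, now facing West
  F3: move forward 3, now at (x=0, y=0)
Final: (x=0, y=0), facing West

Answer: Final position: (x=0, y=0), facing West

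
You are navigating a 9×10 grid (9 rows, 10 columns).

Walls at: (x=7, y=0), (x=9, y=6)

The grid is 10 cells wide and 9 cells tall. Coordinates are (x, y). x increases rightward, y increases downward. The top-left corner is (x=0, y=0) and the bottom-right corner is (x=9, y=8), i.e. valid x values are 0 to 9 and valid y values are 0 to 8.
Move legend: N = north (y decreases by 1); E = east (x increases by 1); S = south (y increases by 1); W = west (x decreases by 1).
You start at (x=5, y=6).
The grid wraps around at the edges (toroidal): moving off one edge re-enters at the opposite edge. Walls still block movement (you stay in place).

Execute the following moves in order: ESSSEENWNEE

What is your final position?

Answer: Final position: (x=7, y=7)

Derivation:
Start: (x=5, y=6)
  E (east): (x=5, y=6) -> (x=6, y=6)
  S (south): (x=6, y=6) -> (x=6, y=7)
  S (south): (x=6, y=7) -> (x=6, y=8)
  S (south): (x=6, y=8) -> (x=6, y=0)
  E (east): blocked, stay at (x=6, y=0)
  E (east): blocked, stay at (x=6, y=0)
  N (north): (x=6, y=0) -> (x=6, y=8)
  W (west): (x=6, y=8) -> (x=5, y=8)
  N (north): (x=5, y=8) -> (x=5, y=7)
  E (east): (x=5, y=7) -> (x=6, y=7)
  E (east): (x=6, y=7) -> (x=7, y=7)
Final: (x=7, y=7)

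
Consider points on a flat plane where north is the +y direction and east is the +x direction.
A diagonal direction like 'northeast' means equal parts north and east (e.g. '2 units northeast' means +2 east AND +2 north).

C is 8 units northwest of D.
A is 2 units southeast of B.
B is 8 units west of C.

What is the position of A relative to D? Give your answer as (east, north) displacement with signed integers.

Place D at the origin (east=0, north=0).
  C is 8 units northwest of D: delta (east=-8, north=+8); C at (east=-8, north=8).
  B is 8 units west of C: delta (east=-8, north=+0); B at (east=-16, north=8).
  A is 2 units southeast of B: delta (east=+2, north=-2); A at (east=-14, north=6).
Therefore A relative to D: (east=-14, north=6).

Answer: A is at (east=-14, north=6) relative to D.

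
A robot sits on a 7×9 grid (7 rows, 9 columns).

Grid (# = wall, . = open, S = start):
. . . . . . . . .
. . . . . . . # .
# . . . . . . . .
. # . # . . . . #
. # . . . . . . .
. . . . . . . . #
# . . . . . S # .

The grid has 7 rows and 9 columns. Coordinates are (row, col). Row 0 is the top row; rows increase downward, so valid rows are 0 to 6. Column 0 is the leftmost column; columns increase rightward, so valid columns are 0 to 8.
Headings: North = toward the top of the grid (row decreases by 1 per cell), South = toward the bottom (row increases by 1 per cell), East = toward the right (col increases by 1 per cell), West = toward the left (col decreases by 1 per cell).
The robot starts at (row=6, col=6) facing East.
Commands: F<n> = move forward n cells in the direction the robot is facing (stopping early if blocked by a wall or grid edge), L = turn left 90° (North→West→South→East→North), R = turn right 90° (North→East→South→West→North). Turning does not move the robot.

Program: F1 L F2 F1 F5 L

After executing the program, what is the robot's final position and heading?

Answer: Final position: (row=0, col=6), facing West

Derivation:
Start: (row=6, col=6), facing East
  F1: move forward 0/1 (blocked), now at (row=6, col=6)
  L: turn left, now facing North
  F2: move forward 2, now at (row=4, col=6)
  F1: move forward 1, now at (row=3, col=6)
  F5: move forward 3/5 (blocked), now at (row=0, col=6)
  L: turn left, now facing West
Final: (row=0, col=6), facing West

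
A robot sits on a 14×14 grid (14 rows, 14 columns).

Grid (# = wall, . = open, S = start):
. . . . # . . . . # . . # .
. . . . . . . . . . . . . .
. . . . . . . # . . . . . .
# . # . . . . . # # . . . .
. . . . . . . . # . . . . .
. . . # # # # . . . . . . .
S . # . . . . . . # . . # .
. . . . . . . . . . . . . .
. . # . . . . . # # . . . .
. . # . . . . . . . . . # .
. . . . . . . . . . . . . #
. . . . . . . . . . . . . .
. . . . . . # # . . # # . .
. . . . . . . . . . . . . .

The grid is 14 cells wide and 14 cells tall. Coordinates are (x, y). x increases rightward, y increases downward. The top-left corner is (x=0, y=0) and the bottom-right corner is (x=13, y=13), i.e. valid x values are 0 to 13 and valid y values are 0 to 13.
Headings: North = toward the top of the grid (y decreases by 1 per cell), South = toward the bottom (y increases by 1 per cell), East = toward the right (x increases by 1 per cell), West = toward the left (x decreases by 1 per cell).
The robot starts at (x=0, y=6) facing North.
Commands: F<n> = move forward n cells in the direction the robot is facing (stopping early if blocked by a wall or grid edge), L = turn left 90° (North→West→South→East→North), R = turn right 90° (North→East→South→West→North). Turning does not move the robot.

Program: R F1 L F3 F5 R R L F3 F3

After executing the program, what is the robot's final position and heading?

Answer: Final position: (x=3, y=0), facing East

Derivation:
Start: (x=0, y=6), facing North
  R: turn right, now facing East
  F1: move forward 1, now at (x=1, y=6)
  L: turn left, now facing North
  F3: move forward 3, now at (x=1, y=3)
  F5: move forward 3/5 (blocked), now at (x=1, y=0)
  R: turn right, now facing East
  R: turn right, now facing South
  L: turn left, now facing East
  F3: move forward 2/3 (blocked), now at (x=3, y=0)
  F3: move forward 0/3 (blocked), now at (x=3, y=0)
Final: (x=3, y=0), facing East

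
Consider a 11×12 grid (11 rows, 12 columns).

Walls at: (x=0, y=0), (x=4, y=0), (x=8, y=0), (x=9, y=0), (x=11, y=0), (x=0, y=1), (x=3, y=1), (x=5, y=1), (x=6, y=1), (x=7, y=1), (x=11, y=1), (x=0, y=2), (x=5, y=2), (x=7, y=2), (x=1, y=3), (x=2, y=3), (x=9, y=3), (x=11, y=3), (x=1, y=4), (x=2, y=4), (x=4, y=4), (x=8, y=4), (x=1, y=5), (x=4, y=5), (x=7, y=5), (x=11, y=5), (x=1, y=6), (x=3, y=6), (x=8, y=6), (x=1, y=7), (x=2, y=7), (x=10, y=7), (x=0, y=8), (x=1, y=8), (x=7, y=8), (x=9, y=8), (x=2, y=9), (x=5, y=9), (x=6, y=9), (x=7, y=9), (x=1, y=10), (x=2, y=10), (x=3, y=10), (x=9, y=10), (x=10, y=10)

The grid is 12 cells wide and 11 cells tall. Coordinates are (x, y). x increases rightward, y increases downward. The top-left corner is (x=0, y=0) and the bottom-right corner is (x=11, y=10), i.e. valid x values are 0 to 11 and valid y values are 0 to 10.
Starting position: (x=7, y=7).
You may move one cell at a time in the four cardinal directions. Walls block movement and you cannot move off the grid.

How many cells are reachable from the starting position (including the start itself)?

BFS flood-fill from (x=7, y=7):
  Distance 0: (x=7, y=7)
  Distance 1: (x=7, y=6), (x=6, y=7), (x=8, y=7)
  Distance 2: (x=6, y=6), (x=5, y=7), (x=9, y=7), (x=6, y=8), (x=8, y=8)
  Distance 3: (x=6, y=5), (x=5, y=6), (x=9, y=6), (x=4, y=7), (x=5, y=8), (x=8, y=9)
  Distance 4: (x=6, y=4), (x=5, y=5), (x=9, y=5), (x=4, y=6), (x=10, y=6), (x=3, y=7), (x=4, y=8), (x=9, y=9), (x=8, y=10)
  Distance 5: (x=6, y=3), (x=5, y=4), (x=7, y=4), (x=9, y=4), (x=8, y=5), (x=10, y=5), (x=11, y=6), (x=3, y=8), (x=4, y=9), (x=10, y=9), (x=7, y=10)
  Distance 6: (x=6, y=2), (x=5, y=3), (x=7, y=3), (x=10, y=4), (x=11, y=7), (x=2, y=8), (x=10, y=8), (x=3, y=9), (x=11, y=9), (x=4, y=10), (x=6, y=10)
  Distance 7: (x=4, y=3), (x=8, y=3), (x=10, y=3), (x=11, y=4), (x=11, y=8), (x=5, y=10), (x=11, y=10)
  Distance 8: (x=4, y=2), (x=8, y=2), (x=10, y=2), (x=3, y=3)
  Distance 9: (x=4, y=1), (x=8, y=1), (x=10, y=1), (x=3, y=2), (x=9, y=2), (x=11, y=2), (x=3, y=4)
  Distance 10: (x=10, y=0), (x=9, y=1), (x=2, y=2), (x=3, y=5)
  Distance 11: (x=2, y=1), (x=1, y=2), (x=2, y=5)
  Distance 12: (x=2, y=0), (x=1, y=1), (x=2, y=6)
  Distance 13: (x=1, y=0), (x=3, y=0)
Total reachable: 76 (grid has 87 open cells total)

Answer: Reachable cells: 76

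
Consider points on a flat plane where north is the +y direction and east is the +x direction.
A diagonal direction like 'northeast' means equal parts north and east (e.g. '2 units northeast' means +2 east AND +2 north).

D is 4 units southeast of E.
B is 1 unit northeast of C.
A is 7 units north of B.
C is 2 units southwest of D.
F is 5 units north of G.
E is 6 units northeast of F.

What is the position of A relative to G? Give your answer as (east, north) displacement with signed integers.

Place G at the origin (east=0, north=0).
  F is 5 units north of G: delta (east=+0, north=+5); F at (east=0, north=5).
  E is 6 units northeast of F: delta (east=+6, north=+6); E at (east=6, north=11).
  D is 4 units southeast of E: delta (east=+4, north=-4); D at (east=10, north=7).
  C is 2 units southwest of D: delta (east=-2, north=-2); C at (east=8, north=5).
  B is 1 unit northeast of C: delta (east=+1, north=+1); B at (east=9, north=6).
  A is 7 units north of B: delta (east=+0, north=+7); A at (east=9, north=13).
Therefore A relative to G: (east=9, north=13).

Answer: A is at (east=9, north=13) relative to G.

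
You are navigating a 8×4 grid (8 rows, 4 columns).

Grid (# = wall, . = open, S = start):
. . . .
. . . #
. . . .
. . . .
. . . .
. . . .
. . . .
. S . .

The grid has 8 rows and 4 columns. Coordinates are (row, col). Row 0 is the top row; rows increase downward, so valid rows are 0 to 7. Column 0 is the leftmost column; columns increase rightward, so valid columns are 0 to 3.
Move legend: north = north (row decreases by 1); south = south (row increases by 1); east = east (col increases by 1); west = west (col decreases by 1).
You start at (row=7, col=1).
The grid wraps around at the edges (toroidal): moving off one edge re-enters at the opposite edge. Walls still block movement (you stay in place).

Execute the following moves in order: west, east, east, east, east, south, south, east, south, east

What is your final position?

Answer: Final position: (row=2, col=2)

Derivation:
Start: (row=7, col=1)
  west (west): (row=7, col=1) -> (row=7, col=0)
  east (east): (row=7, col=0) -> (row=7, col=1)
  east (east): (row=7, col=1) -> (row=7, col=2)
  east (east): (row=7, col=2) -> (row=7, col=3)
  east (east): (row=7, col=3) -> (row=7, col=0)
  south (south): (row=7, col=0) -> (row=0, col=0)
  south (south): (row=0, col=0) -> (row=1, col=0)
  east (east): (row=1, col=0) -> (row=1, col=1)
  south (south): (row=1, col=1) -> (row=2, col=1)
  east (east): (row=2, col=1) -> (row=2, col=2)
Final: (row=2, col=2)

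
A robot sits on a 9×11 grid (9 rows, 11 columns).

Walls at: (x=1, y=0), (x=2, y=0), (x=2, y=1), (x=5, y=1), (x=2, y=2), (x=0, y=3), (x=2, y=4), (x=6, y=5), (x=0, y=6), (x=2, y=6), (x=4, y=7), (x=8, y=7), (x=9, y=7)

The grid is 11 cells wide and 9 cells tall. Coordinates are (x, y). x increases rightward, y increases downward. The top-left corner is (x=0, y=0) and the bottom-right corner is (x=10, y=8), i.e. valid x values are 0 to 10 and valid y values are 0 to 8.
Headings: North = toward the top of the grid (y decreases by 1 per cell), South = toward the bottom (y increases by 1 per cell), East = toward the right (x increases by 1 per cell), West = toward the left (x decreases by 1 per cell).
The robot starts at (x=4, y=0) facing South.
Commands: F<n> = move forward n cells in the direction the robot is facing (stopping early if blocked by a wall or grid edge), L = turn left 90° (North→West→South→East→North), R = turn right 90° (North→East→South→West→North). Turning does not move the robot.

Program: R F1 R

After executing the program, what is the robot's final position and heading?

Answer: Final position: (x=3, y=0), facing North

Derivation:
Start: (x=4, y=0), facing South
  R: turn right, now facing West
  F1: move forward 1, now at (x=3, y=0)
  R: turn right, now facing North
Final: (x=3, y=0), facing North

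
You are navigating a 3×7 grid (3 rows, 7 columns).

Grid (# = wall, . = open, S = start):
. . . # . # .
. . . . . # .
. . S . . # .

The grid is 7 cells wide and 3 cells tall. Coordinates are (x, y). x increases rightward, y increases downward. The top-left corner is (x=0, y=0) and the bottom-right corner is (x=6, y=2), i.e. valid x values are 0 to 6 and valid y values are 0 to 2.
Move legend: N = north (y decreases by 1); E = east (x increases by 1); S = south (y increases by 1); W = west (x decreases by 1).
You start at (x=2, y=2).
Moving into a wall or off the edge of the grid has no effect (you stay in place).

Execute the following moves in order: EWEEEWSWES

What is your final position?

Answer: Final position: (x=3, y=2)

Derivation:
Start: (x=2, y=2)
  E (east): (x=2, y=2) -> (x=3, y=2)
  W (west): (x=3, y=2) -> (x=2, y=2)
  E (east): (x=2, y=2) -> (x=3, y=2)
  E (east): (x=3, y=2) -> (x=4, y=2)
  E (east): blocked, stay at (x=4, y=2)
  W (west): (x=4, y=2) -> (x=3, y=2)
  S (south): blocked, stay at (x=3, y=2)
  W (west): (x=3, y=2) -> (x=2, y=2)
  E (east): (x=2, y=2) -> (x=3, y=2)
  S (south): blocked, stay at (x=3, y=2)
Final: (x=3, y=2)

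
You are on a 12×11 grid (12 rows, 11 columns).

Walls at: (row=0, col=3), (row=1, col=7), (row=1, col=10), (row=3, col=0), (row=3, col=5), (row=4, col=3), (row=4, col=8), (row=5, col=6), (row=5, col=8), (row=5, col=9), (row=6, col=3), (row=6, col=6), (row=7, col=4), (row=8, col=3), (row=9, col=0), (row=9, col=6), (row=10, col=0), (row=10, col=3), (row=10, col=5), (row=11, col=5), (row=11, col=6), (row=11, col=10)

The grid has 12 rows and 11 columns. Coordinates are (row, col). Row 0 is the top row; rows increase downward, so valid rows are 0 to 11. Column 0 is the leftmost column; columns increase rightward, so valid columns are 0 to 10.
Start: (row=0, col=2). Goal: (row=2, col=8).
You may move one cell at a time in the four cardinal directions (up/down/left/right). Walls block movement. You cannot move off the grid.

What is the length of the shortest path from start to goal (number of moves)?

Answer: Shortest path length: 8

Derivation:
BFS from (row=0, col=2) until reaching (row=2, col=8):
  Distance 0: (row=0, col=2)
  Distance 1: (row=0, col=1), (row=1, col=2)
  Distance 2: (row=0, col=0), (row=1, col=1), (row=1, col=3), (row=2, col=2)
  Distance 3: (row=1, col=0), (row=1, col=4), (row=2, col=1), (row=2, col=3), (row=3, col=2)
  Distance 4: (row=0, col=4), (row=1, col=5), (row=2, col=0), (row=2, col=4), (row=3, col=1), (row=3, col=3), (row=4, col=2)
  Distance 5: (row=0, col=5), (row=1, col=6), (row=2, col=5), (row=3, col=4), (row=4, col=1), (row=5, col=2)
  Distance 6: (row=0, col=6), (row=2, col=6), (row=4, col=0), (row=4, col=4), (row=5, col=1), (row=5, col=3), (row=6, col=2)
  Distance 7: (row=0, col=7), (row=2, col=7), (row=3, col=6), (row=4, col=5), (row=5, col=0), (row=5, col=4), (row=6, col=1), (row=7, col=2)
  Distance 8: (row=0, col=8), (row=2, col=8), (row=3, col=7), (row=4, col=6), (row=5, col=5), (row=6, col=0), (row=6, col=4), (row=7, col=1), (row=7, col=3), (row=8, col=2)  <- goal reached here
One shortest path (8 moves): (row=0, col=2) -> (row=1, col=2) -> (row=1, col=3) -> (row=1, col=4) -> (row=1, col=5) -> (row=1, col=6) -> (row=2, col=6) -> (row=2, col=7) -> (row=2, col=8)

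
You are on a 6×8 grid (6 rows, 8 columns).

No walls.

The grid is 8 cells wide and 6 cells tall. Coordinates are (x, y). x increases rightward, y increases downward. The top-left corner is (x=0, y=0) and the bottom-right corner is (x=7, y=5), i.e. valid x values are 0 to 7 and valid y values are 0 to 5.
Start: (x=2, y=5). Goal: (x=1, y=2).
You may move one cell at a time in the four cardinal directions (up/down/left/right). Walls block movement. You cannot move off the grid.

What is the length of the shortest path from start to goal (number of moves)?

BFS from (x=2, y=5) until reaching (x=1, y=2):
  Distance 0: (x=2, y=5)
  Distance 1: (x=2, y=4), (x=1, y=5), (x=3, y=5)
  Distance 2: (x=2, y=3), (x=1, y=4), (x=3, y=4), (x=0, y=5), (x=4, y=5)
  Distance 3: (x=2, y=2), (x=1, y=3), (x=3, y=3), (x=0, y=4), (x=4, y=4), (x=5, y=5)
  Distance 4: (x=2, y=1), (x=1, y=2), (x=3, y=2), (x=0, y=3), (x=4, y=3), (x=5, y=4), (x=6, y=5)  <- goal reached here
One shortest path (4 moves): (x=2, y=5) -> (x=1, y=5) -> (x=1, y=4) -> (x=1, y=3) -> (x=1, y=2)

Answer: Shortest path length: 4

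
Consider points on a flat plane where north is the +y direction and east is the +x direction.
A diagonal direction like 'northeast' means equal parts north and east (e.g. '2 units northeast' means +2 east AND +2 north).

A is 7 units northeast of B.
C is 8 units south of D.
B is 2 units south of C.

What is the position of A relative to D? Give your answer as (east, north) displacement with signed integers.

Answer: A is at (east=7, north=-3) relative to D.

Derivation:
Place D at the origin (east=0, north=0).
  C is 8 units south of D: delta (east=+0, north=-8); C at (east=0, north=-8).
  B is 2 units south of C: delta (east=+0, north=-2); B at (east=0, north=-10).
  A is 7 units northeast of B: delta (east=+7, north=+7); A at (east=7, north=-3).
Therefore A relative to D: (east=7, north=-3).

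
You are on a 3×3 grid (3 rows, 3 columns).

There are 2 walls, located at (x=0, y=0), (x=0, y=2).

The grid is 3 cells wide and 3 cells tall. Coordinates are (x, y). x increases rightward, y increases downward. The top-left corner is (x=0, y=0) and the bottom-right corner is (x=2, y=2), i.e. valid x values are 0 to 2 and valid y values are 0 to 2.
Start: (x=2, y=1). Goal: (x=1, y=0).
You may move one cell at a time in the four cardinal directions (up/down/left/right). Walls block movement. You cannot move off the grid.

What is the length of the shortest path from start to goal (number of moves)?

Answer: Shortest path length: 2

Derivation:
BFS from (x=2, y=1) until reaching (x=1, y=0):
  Distance 0: (x=2, y=1)
  Distance 1: (x=2, y=0), (x=1, y=1), (x=2, y=2)
  Distance 2: (x=1, y=0), (x=0, y=1), (x=1, y=2)  <- goal reached here
One shortest path (2 moves): (x=2, y=1) -> (x=1, y=1) -> (x=1, y=0)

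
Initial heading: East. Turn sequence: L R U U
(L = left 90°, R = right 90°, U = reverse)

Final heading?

Start: East
  L (left (90° counter-clockwise)) -> North
  R (right (90° clockwise)) -> East
  U (U-turn (180°)) -> West
  U (U-turn (180°)) -> East
Final: East

Answer: Final heading: East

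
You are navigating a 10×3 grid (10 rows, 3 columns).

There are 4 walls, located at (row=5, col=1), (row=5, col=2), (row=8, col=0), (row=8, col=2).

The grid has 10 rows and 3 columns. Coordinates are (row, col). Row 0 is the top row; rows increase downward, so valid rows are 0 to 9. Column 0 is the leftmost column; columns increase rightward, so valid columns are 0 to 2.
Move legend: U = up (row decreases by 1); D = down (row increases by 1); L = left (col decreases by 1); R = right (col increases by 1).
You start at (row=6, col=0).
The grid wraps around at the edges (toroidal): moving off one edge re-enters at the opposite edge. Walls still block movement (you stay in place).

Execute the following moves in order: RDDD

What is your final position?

Answer: Final position: (row=9, col=1)

Derivation:
Start: (row=6, col=0)
  R (right): (row=6, col=0) -> (row=6, col=1)
  D (down): (row=6, col=1) -> (row=7, col=1)
  D (down): (row=7, col=1) -> (row=8, col=1)
  D (down): (row=8, col=1) -> (row=9, col=1)
Final: (row=9, col=1)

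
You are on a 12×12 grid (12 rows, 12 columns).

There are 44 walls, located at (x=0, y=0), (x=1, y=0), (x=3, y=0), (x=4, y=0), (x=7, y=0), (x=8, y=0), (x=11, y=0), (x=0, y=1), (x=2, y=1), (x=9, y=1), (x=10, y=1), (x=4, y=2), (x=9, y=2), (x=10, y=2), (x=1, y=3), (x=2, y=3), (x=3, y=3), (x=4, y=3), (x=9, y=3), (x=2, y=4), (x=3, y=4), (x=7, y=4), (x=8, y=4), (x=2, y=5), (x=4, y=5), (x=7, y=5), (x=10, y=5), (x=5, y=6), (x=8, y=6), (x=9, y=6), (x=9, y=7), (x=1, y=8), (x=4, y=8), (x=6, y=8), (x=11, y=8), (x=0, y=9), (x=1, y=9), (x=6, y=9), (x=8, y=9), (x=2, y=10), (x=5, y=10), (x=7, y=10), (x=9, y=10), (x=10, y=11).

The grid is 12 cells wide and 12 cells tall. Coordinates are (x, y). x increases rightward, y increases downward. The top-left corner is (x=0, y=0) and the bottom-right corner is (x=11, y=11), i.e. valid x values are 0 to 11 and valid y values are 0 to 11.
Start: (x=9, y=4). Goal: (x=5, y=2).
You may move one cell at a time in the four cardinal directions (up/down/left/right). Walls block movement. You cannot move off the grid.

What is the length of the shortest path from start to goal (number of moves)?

BFS from (x=9, y=4) until reaching (x=5, y=2):
  Distance 0: (x=9, y=4)
  Distance 1: (x=10, y=4), (x=9, y=5)
  Distance 2: (x=10, y=3), (x=11, y=4), (x=8, y=5)
  Distance 3: (x=11, y=3), (x=11, y=5)
  Distance 4: (x=11, y=2), (x=11, y=6)
  Distance 5: (x=11, y=1), (x=10, y=6), (x=11, y=7)
  Distance 6: (x=10, y=7)
  Distance 7: (x=10, y=8)
  Distance 8: (x=9, y=8), (x=10, y=9)
  Distance 9: (x=8, y=8), (x=9, y=9), (x=11, y=9), (x=10, y=10)
  Distance 10: (x=8, y=7), (x=7, y=8), (x=11, y=10)
  Distance 11: (x=7, y=7), (x=7, y=9), (x=11, y=11)
  Distance 12: (x=7, y=6), (x=6, y=7)
  Distance 13: (x=6, y=6), (x=5, y=7)
  Distance 14: (x=6, y=5), (x=4, y=7), (x=5, y=8)
  Distance 15: (x=6, y=4), (x=5, y=5), (x=4, y=6), (x=3, y=7), (x=5, y=9)
  Distance 16: (x=6, y=3), (x=5, y=4), (x=3, y=6), (x=2, y=7), (x=3, y=8), (x=4, y=9)
  Distance 17: (x=6, y=2), (x=5, y=3), (x=7, y=3), (x=4, y=4), (x=3, y=5), (x=2, y=6), (x=1, y=7), (x=2, y=8), (x=3, y=9), (x=4, y=10)
  Distance 18: (x=6, y=1), (x=5, y=2), (x=7, y=2), (x=8, y=3), (x=1, y=6), (x=0, y=7), (x=2, y=9), (x=3, y=10), (x=4, y=11)  <- goal reached here
One shortest path (18 moves): (x=9, y=4) -> (x=10, y=4) -> (x=11, y=4) -> (x=11, y=5) -> (x=11, y=6) -> (x=10, y=6) -> (x=10, y=7) -> (x=10, y=8) -> (x=9, y=8) -> (x=8, y=8) -> (x=7, y=8) -> (x=7, y=7) -> (x=6, y=7) -> (x=6, y=6) -> (x=6, y=5) -> (x=5, y=5) -> (x=5, y=4) -> (x=5, y=3) -> (x=5, y=2)

Answer: Shortest path length: 18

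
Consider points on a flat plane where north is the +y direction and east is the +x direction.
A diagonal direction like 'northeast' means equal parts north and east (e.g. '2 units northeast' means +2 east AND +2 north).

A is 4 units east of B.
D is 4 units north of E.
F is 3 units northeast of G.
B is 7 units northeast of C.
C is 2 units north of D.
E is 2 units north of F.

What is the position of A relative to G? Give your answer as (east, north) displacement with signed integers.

Answer: A is at (east=14, north=18) relative to G.

Derivation:
Place G at the origin (east=0, north=0).
  F is 3 units northeast of G: delta (east=+3, north=+3); F at (east=3, north=3).
  E is 2 units north of F: delta (east=+0, north=+2); E at (east=3, north=5).
  D is 4 units north of E: delta (east=+0, north=+4); D at (east=3, north=9).
  C is 2 units north of D: delta (east=+0, north=+2); C at (east=3, north=11).
  B is 7 units northeast of C: delta (east=+7, north=+7); B at (east=10, north=18).
  A is 4 units east of B: delta (east=+4, north=+0); A at (east=14, north=18).
Therefore A relative to G: (east=14, north=18).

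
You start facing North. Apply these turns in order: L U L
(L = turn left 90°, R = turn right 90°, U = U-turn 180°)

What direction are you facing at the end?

Start: North
  L (left (90° counter-clockwise)) -> West
  U (U-turn (180°)) -> East
  L (left (90° counter-clockwise)) -> North
Final: North

Answer: Final heading: North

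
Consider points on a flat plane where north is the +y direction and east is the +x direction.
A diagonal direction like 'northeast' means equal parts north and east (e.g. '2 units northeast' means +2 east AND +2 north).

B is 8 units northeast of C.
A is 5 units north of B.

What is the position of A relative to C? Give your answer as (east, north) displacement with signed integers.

Answer: A is at (east=8, north=13) relative to C.

Derivation:
Place C at the origin (east=0, north=0).
  B is 8 units northeast of C: delta (east=+8, north=+8); B at (east=8, north=8).
  A is 5 units north of B: delta (east=+0, north=+5); A at (east=8, north=13).
Therefore A relative to C: (east=8, north=13).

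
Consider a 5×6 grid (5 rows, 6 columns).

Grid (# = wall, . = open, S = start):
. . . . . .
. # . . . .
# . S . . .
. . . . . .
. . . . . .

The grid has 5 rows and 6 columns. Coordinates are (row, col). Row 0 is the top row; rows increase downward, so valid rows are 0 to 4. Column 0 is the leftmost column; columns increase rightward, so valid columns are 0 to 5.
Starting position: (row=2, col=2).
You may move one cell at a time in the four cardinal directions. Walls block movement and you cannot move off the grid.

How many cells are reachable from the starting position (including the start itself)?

Answer: Reachable cells: 28

Derivation:
BFS flood-fill from (row=2, col=2):
  Distance 0: (row=2, col=2)
  Distance 1: (row=1, col=2), (row=2, col=1), (row=2, col=3), (row=3, col=2)
  Distance 2: (row=0, col=2), (row=1, col=3), (row=2, col=4), (row=3, col=1), (row=3, col=3), (row=4, col=2)
  Distance 3: (row=0, col=1), (row=0, col=3), (row=1, col=4), (row=2, col=5), (row=3, col=0), (row=3, col=4), (row=4, col=1), (row=4, col=3)
  Distance 4: (row=0, col=0), (row=0, col=4), (row=1, col=5), (row=3, col=5), (row=4, col=0), (row=4, col=4)
  Distance 5: (row=0, col=5), (row=1, col=0), (row=4, col=5)
Total reachable: 28 (grid has 28 open cells total)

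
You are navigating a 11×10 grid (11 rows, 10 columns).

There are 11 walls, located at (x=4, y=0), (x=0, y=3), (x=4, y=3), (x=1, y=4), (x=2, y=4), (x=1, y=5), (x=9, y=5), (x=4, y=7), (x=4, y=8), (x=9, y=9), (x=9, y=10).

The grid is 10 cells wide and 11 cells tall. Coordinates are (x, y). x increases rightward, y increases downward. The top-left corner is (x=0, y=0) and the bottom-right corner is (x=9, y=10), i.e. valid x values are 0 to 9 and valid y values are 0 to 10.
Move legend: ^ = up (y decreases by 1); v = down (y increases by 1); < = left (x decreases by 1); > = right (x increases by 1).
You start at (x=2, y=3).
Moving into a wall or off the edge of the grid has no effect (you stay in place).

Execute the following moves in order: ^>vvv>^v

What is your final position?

Answer: Final position: (x=4, y=5)

Derivation:
Start: (x=2, y=3)
  ^ (up): (x=2, y=3) -> (x=2, y=2)
  > (right): (x=2, y=2) -> (x=3, y=2)
  v (down): (x=3, y=2) -> (x=3, y=3)
  v (down): (x=3, y=3) -> (x=3, y=4)
  v (down): (x=3, y=4) -> (x=3, y=5)
  > (right): (x=3, y=5) -> (x=4, y=5)
  ^ (up): (x=4, y=5) -> (x=4, y=4)
  v (down): (x=4, y=4) -> (x=4, y=5)
Final: (x=4, y=5)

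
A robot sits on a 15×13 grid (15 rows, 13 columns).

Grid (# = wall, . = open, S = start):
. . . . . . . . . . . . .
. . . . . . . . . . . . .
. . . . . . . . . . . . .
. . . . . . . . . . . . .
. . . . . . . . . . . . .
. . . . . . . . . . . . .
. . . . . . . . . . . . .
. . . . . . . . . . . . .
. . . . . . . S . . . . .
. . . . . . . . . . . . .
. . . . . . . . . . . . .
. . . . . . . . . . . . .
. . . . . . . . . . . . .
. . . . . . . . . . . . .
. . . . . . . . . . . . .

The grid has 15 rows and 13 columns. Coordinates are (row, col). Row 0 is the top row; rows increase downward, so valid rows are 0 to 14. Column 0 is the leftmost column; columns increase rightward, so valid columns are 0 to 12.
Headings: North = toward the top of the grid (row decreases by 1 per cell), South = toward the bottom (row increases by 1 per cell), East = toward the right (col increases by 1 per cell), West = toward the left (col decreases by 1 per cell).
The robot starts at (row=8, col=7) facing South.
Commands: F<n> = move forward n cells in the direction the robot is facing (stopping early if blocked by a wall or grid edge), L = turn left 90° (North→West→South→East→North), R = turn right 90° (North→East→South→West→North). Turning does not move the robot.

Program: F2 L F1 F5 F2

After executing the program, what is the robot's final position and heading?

Answer: Final position: (row=10, col=12), facing East

Derivation:
Start: (row=8, col=7), facing South
  F2: move forward 2, now at (row=10, col=7)
  L: turn left, now facing East
  F1: move forward 1, now at (row=10, col=8)
  F5: move forward 4/5 (blocked), now at (row=10, col=12)
  F2: move forward 0/2 (blocked), now at (row=10, col=12)
Final: (row=10, col=12), facing East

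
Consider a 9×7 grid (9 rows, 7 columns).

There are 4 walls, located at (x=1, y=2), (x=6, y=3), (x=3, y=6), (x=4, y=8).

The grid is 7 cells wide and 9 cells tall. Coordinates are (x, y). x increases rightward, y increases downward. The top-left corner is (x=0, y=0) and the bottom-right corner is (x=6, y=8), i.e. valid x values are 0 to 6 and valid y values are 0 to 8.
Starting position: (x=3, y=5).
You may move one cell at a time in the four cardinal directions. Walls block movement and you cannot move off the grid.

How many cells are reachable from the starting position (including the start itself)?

Answer: Reachable cells: 59

Derivation:
BFS flood-fill from (x=3, y=5):
  Distance 0: (x=3, y=5)
  Distance 1: (x=3, y=4), (x=2, y=5), (x=4, y=5)
  Distance 2: (x=3, y=3), (x=2, y=4), (x=4, y=4), (x=1, y=5), (x=5, y=5), (x=2, y=6), (x=4, y=6)
  Distance 3: (x=3, y=2), (x=2, y=3), (x=4, y=3), (x=1, y=4), (x=5, y=4), (x=0, y=5), (x=6, y=5), (x=1, y=6), (x=5, y=6), (x=2, y=7), (x=4, y=7)
  Distance 4: (x=3, y=1), (x=2, y=2), (x=4, y=2), (x=1, y=3), (x=5, y=3), (x=0, y=4), (x=6, y=4), (x=0, y=6), (x=6, y=6), (x=1, y=7), (x=3, y=7), (x=5, y=7), (x=2, y=8)
  Distance 5: (x=3, y=0), (x=2, y=1), (x=4, y=1), (x=5, y=2), (x=0, y=3), (x=0, y=7), (x=6, y=7), (x=1, y=8), (x=3, y=8), (x=5, y=8)
  Distance 6: (x=2, y=0), (x=4, y=0), (x=1, y=1), (x=5, y=1), (x=0, y=2), (x=6, y=2), (x=0, y=8), (x=6, y=8)
  Distance 7: (x=1, y=0), (x=5, y=0), (x=0, y=1), (x=6, y=1)
  Distance 8: (x=0, y=0), (x=6, y=0)
Total reachable: 59 (grid has 59 open cells total)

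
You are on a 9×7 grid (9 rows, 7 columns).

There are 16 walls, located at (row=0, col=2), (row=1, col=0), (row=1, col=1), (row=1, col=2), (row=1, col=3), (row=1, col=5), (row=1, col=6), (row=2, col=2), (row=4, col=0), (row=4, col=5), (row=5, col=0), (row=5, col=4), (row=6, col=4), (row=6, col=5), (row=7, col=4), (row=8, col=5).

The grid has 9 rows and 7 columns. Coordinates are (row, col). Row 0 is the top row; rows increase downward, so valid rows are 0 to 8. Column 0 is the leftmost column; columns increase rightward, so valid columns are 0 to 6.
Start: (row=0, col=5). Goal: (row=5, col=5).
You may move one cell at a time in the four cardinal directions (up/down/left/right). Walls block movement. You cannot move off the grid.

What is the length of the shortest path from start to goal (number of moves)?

Answer: Shortest path length: 9

Derivation:
BFS from (row=0, col=5) until reaching (row=5, col=5):
  Distance 0: (row=0, col=5)
  Distance 1: (row=0, col=4), (row=0, col=6)
  Distance 2: (row=0, col=3), (row=1, col=4)
  Distance 3: (row=2, col=4)
  Distance 4: (row=2, col=3), (row=2, col=5), (row=3, col=4)
  Distance 5: (row=2, col=6), (row=3, col=3), (row=3, col=5), (row=4, col=4)
  Distance 6: (row=3, col=2), (row=3, col=6), (row=4, col=3)
  Distance 7: (row=3, col=1), (row=4, col=2), (row=4, col=6), (row=5, col=3)
  Distance 8: (row=2, col=1), (row=3, col=0), (row=4, col=1), (row=5, col=2), (row=5, col=6), (row=6, col=3)
  Distance 9: (row=2, col=0), (row=5, col=1), (row=5, col=5), (row=6, col=2), (row=6, col=6), (row=7, col=3)  <- goal reached here
One shortest path (9 moves): (row=0, col=5) -> (row=0, col=4) -> (row=1, col=4) -> (row=2, col=4) -> (row=2, col=5) -> (row=2, col=6) -> (row=3, col=6) -> (row=4, col=6) -> (row=5, col=6) -> (row=5, col=5)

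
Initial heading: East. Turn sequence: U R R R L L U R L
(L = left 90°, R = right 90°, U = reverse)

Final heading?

Start: East
  U (U-turn (180°)) -> West
  R (right (90° clockwise)) -> North
  R (right (90° clockwise)) -> East
  R (right (90° clockwise)) -> South
  L (left (90° counter-clockwise)) -> East
  L (left (90° counter-clockwise)) -> North
  U (U-turn (180°)) -> South
  R (right (90° clockwise)) -> West
  L (left (90° counter-clockwise)) -> South
Final: South

Answer: Final heading: South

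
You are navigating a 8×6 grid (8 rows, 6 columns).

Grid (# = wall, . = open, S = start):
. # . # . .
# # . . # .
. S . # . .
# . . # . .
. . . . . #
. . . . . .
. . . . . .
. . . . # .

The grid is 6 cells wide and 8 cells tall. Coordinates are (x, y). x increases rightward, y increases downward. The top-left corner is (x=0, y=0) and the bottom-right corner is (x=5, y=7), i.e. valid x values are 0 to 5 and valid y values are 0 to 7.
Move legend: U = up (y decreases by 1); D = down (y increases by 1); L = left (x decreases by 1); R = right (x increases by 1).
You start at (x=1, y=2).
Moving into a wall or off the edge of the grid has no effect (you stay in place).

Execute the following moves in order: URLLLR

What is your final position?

Start: (x=1, y=2)
  U (up): blocked, stay at (x=1, y=2)
  R (right): (x=1, y=2) -> (x=2, y=2)
  L (left): (x=2, y=2) -> (x=1, y=2)
  L (left): (x=1, y=2) -> (x=0, y=2)
  L (left): blocked, stay at (x=0, y=2)
  R (right): (x=0, y=2) -> (x=1, y=2)
Final: (x=1, y=2)

Answer: Final position: (x=1, y=2)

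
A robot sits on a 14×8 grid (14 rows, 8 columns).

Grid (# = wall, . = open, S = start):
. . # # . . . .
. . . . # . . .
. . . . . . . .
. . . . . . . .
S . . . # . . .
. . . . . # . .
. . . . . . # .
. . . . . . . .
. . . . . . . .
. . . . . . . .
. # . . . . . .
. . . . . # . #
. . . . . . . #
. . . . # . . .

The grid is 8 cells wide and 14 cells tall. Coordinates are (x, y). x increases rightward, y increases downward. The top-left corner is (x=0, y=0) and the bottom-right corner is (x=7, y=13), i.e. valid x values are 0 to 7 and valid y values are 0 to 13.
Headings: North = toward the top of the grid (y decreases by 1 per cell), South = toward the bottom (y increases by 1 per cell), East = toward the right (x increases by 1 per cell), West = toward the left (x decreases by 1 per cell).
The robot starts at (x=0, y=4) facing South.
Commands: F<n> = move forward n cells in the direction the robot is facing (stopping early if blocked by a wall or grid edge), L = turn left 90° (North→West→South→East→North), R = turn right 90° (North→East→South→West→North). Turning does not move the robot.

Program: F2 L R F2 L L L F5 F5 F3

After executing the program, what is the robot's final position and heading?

Start: (x=0, y=4), facing South
  F2: move forward 2, now at (x=0, y=6)
  L: turn left, now facing East
  R: turn right, now facing South
  F2: move forward 2, now at (x=0, y=8)
  L: turn left, now facing East
  L: turn left, now facing North
  L: turn left, now facing West
  F5: move forward 0/5 (blocked), now at (x=0, y=8)
  F5: move forward 0/5 (blocked), now at (x=0, y=8)
  F3: move forward 0/3 (blocked), now at (x=0, y=8)
Final: (x=0, y=8), facing West

Answer: Final position: (x=0, y=8), facing West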